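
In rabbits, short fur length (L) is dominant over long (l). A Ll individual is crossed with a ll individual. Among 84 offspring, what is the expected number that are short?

Punnett square for Ll × ll:
Offspring genotypes: 2 Ll, 2 ll
short: 2, long: 2
short: 2 out of 4 → fraction 1/2
Expected count = 1/2 × 84 = 42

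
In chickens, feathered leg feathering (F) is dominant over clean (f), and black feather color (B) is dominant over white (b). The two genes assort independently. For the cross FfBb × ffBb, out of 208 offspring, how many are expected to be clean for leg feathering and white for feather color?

Dihybrid cross FfBb × ffBb — consider each gene separately:
leg feathering: Ff × ff → 2 Ff, 2 ff → 2 F_ : 2 ff (out of 4)
feather color: Bb × Bb → 1 BB, 2 Bb, 1 bb → 3 B_ : 1 bb (out of 4)
Looking for: clean (ff) and white (bb)
P(clean) = 2/4, P(white) = 1/4
P(both) = 2/4 × 1/4 = 2/16 = 1/8
Expected count = 1/8 × 208 = 26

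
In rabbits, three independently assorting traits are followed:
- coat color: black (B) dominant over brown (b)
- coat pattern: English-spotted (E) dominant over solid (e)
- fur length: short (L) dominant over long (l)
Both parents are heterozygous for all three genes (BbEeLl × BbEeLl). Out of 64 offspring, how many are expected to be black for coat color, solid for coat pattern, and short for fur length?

Trihybrid cross: BbEeLl × BbEeLl
Each trait segregates independently with a 3:1 phenotypic ratio, so each gene contributes 3/4 (dominant) or 1/4 (recessive).
Target: black (coat color), solid (coat pattern), short (fur length)
Probability = product of independent per-trait probabilities
= 3/4 × 1/4 × 3/4 = 9/64
Expected count = 9/64 × 64 = 9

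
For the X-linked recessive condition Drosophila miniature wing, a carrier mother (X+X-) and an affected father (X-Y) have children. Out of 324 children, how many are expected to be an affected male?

Cross: X+X- × X-Y
Offspring: 1 X+X-, 1 X+Y, 1 X-X-, 1 X-Y
Probability of an affected male: 1/4
Expected count = 1/4 × 324 = 81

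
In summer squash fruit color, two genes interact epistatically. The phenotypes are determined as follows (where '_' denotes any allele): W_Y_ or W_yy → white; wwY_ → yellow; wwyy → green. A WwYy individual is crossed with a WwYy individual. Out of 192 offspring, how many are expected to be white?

Cross: WwYy × WwYy — consider each gene separately:
W gene: Ww × Ww → 1 WW, 2 Ww, 1 ww → 3 W_ : 1 ww (out of 4)
Y gene: Yy × Yy → 1 YY, 2 Yy, 1 yy → 3 Y_ : 1 yy (out of 4)
Genotype classes (out of 4 × 4 = 16): W_Y_ = 3×3 = 9; W_yy = 3×1 = 3; wwY_ = 1×3 = 3; wwyy = 1×1 = 1
Apply the phenotype rules: W_Y_ (9) + W_yy (3) → white; wwY_ (3) → yellow; wwyy (1) → green
Phenotype counts (out of 16): 12 white, 3 yellow, 1 green
white: 12 out of 16 → fraction 3/4
Expected count = 3/4 × 192 = 144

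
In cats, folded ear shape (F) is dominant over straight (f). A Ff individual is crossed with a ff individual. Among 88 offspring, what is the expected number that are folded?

Punnett square for Ff × ff:
Offspring genotypes: 2 Ff, 2 ff
folded: 2, straight: 2
folded: 2 out of 4 → fraction 1/2
Expected count = 1/2 × 88 = 44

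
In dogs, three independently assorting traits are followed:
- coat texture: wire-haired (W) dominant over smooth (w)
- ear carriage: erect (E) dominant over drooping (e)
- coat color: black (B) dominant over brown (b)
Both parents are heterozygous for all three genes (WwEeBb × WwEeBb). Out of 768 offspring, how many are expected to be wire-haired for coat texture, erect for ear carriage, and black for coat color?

Trihybrid cross: WwEeBb × WwEeBb
Each trait segregates independently with a 3:1 phenotypic ratio, so each gene contributes 3/4 (dominant) or 1/4 (recessive).
Target: wire-haired (coat texture), erect (ear carriage), black (coat color)
Probability = product of independent per-trait probabilities
= 3/4 × 3/4 × 3/4 = 27/64
Expected count = 27/64 × 768 = 324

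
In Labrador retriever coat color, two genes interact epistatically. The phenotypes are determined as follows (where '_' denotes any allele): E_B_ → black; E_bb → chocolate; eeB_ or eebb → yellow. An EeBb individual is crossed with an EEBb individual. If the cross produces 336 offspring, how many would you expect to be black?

Cross: EeBb × EEBb — consider each gene separately:
E gene: Ee × EE → 2 EE, 2 Ee → 4 E_ (out of 4)
B gene: Bb × Bb → 1 BB, 2 Bb, 1 bb → 3 B_ : 1 bb (out of 4)
Genotype classes (out of 4 × 4 = 16): E_B_ = 4×3 = 12; E_bb = 4×1 = 4
Apply the phenotype rules: E_B_ (12) → black; E_bb (4) → chocolate
Phenotype counts (out of 16): 12 black, 4 chocolate
black: 12 out of 16 → fraction 3/4
Expected count = 3/4 × 336 = 252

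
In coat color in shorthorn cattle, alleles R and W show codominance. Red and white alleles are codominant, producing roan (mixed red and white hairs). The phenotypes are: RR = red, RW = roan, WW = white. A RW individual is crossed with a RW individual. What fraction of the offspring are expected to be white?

Punnett square for RW × RW:
Offspring genotypes: 1 RR, 2 RW, 1 WW
Phenotype counts: 1 red, 2 roan, 1 white
white: 1 out of 4
Probability: 1/4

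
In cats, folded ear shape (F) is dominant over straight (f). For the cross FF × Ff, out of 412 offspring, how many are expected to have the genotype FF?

Punnett square for FF × Ff:
Offspring genotypes: 2 FF, 2 Ff
Total offspring: 4
Count with target: 2
Probability: 2/4 = 1/2
Expected count = 1/2 × 412 = 206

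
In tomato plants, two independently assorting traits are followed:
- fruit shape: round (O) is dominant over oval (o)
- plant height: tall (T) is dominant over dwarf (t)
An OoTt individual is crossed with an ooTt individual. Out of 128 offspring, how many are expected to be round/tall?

Dihybrid cross OoTt × ooTt — consider each gene separately:
fruit shape: Oo × oo → 2 Oo, 2 oo → 2 O_ : 2 oo (out of 4)
plant height: Tt × Tt → 1 TT, 2 Tt, 1 tt → 3 T_ : 1 tt (out of 4)
Combine (counts out of 4 × 4 = 16): round/tall (O_T_) = 2×3 = 6; round/dwarf (O_tt) = 2×1 = 2; oval/tall (ooT_) = 2×3 = 6; oval/dwarf (oott) = 2×1 = 2
Phenotype counts (out of 16): 6 round/tall, 2 round/dwarf, 6 oval/tall, 2 oval/dwarf
round/tall: 6 out of 16 → fraction 3/8
Expected count = 3/8 × 128 = 48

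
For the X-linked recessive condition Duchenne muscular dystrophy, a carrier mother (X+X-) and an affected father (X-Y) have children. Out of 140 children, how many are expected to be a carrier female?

Cross: X+X- × X-Y
Offspring: 1 X+X-, 1 X+Y, 1 X-X-, 1 X-Y
Probability of a carrier female: 1/4
Expected count = 1/4 × 140 = 35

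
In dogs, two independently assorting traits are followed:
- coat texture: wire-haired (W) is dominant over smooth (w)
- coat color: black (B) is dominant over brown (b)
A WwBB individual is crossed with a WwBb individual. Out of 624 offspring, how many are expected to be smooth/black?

Dihybrid cross WwBB × WwBb — consider each gene separately:
coat texture: Ww × Ww → 1 WW, 2 Ww, 1 ww → 3 W_ : 1 ww (out of 4)
coat color: BB × Bb → 2 BB, 2 Bb → 4 B_ (out of 4)
Combine (counts out of 4 × 4 = 16): wire-haired/black (W_B_) = 3×4 = 12; smooth/black (wwB_) = 1×4 = 4
Phenotype counts (out of 16): 12 wire-haired/black, 4 smooth/black
smooth/black: 4 out of 16 → fraction 1/4
Expected count = 1/4 × 624 = 156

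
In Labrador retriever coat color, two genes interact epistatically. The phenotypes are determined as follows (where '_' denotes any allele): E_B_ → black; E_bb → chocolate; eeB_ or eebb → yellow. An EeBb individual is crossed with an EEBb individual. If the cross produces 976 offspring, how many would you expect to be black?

Cross: EeBb × EEBb — consider each gene separately:
E gene: Ee × EE → 2 EE, 2 Ee → 4 E_ (out of 4)
B gene: Bb × Bb → 1 BB, 2 Bb, 1 bb → 3 B_ : 1 bb (out of 4)
Genotype classes (out of 4 × 4 = 16): E_B_ = 4×3 = 12; E_bb = 4×1 = 4
Apply the phenotype rules: E_B_ (12) → black; E_bb (4) → chocolate
Phenotype counts (out of 16): 12 black, 4 chocolate
black: 12 out of 16 → fraction 3/4
Expected count = 3/4 × 976 = 732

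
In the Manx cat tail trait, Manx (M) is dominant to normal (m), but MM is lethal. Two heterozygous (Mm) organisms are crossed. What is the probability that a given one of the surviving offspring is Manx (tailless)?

Cross: Mm × Mm
Punnett square offspring (before lethality): 1 MM, 2 Mm, 1 mm
The MM genotype is lethal (embryos die); surviving offspring: 2 Mm, 1 mm
Manx (tailless): 2 out of 3
Probability: 2/3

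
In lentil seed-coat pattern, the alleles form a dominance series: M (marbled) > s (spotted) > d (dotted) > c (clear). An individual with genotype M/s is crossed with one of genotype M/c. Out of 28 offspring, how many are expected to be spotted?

Cross: M/s × M/c
Allele dominance: M > s > d > c
Offspring genotypes: 1 M/M, 1 M/c, 1 M/s, 1 s/c
Phenotype counts: 3 marbled, 1 spotted
spotted: 1 out of 4 → fraction 1/4
Expected count = 1/4 × 28 = 7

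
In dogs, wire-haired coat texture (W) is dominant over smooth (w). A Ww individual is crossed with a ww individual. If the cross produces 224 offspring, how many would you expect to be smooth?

Punnett square for Ww × ww:
Offspring genotypes: 2 Ww, 2 ww
wire-haired: 2, smooth: 2
smooth: 2 out of 4 → fraction 1/2
Expected count = 1/2 × 224 = 112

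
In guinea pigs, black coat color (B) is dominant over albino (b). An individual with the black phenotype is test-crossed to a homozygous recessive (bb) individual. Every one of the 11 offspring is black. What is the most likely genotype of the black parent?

Test cross: ? × bb
All offspring are black.
If the unknown parent were heterozygous (Bb), about half of 11 offspring would be albino; none are. The unknown parent is most likely homozygous dominant (BB).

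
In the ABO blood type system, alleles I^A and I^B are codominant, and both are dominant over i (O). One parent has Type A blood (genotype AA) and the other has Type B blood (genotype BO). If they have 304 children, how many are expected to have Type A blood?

Cross: AA × BO
Possible offspring genotypes: 2 AB, 2 AO
Blood type counts: 2 Type AB, 2 Type A
Probability of Type A: 2/4 = 1/2
Expected count = 1/2 × 304 = 152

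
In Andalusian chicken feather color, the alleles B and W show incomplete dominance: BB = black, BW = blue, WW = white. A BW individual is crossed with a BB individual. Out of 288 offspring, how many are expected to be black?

Punnett square for BW × BB:
Offspring genotypes: 2 BB, 2 BW
Phenotype counts: 2 black, 2 blue
black: 2 out of 4 → fraction 1/2
Expected count = 1/2 × 288 = 144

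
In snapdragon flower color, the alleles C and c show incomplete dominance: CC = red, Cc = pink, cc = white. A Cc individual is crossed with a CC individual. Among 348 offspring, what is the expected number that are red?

Punnett square for Cc × CC:
Offspring genotypes: 2 CC, 2 Cc
Phenotype counts: 2 red, 2 pink
red: 2 out of 4 → fraction 1/2
Expected count = 1/2 × 348 = 174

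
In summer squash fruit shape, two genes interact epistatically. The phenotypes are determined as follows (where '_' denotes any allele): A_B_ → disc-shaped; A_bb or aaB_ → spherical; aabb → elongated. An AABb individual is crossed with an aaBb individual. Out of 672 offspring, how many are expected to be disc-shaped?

Cross: AABb × aaBb — consider each gene separately:
A gene: AA × aa → 4 Aa → 4 A_ (out of 4)
B gene: Bb × Bb → 1 BB, 2 Bb, 1 bb → 3 B_ : 1 bb (out of 4)
Genotype classes (out of 4 × 4 = 16): A_B_ = 4×3 = 12; A_bb = 4×1 = 4
Apply the phenotype rules: A_B_ (12) → disc-shaped; A_bb (4) → spherical
Phenotype counts (out of 16): 12 disc-shaped, 4 spherical
disc-shaped: 12 out of 16 → fraction 3/4
Expected count = 3/4 × 672 = 504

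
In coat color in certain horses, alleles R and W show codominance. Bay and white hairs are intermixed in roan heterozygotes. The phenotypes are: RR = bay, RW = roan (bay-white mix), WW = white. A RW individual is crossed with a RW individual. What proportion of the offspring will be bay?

Punnett square for RW × RW:
Offspring genotypes: 1 RR, 2 RW, 1 WW
Phenotype counts: 1 bay, 2 roan (bay-white mix), 1 white
bay: 1 out of 4
Probability: 1/4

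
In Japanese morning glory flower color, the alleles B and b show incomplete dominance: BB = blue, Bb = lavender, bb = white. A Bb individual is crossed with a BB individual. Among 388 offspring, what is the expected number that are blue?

Punnett square for Bb × BB:
Offspring genotypes: 2 BB, 2 Bb
Phenotype counts: 2 blue, 2 lavender
blue: 2 out of 4 → fraction 1/2
Expected count = 1/2 × 388 = 194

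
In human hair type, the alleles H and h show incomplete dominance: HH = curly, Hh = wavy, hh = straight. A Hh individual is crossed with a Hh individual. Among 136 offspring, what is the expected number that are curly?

Punnett square for Hh × Hh:
Offspring genotypes: 1 HH, 2 Hh, 1 hh
Phenotype counts: 1 curly, 2 wavy, 1 straight
curly: 1 out of 4 → fraction 1/4
Expected count = 1/4 × 136 = 34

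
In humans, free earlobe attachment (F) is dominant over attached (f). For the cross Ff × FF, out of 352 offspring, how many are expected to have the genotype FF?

Punnett square for Ff × FF:
Offspring genotypes: 2 FF, 2 Ff
Total offspring: 4
Count with target: 2
Probability: 2/4 = 1/2
Expected count = 1/2 × 352 = 176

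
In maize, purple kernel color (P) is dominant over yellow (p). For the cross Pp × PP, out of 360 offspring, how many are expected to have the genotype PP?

Punnett square for Pp × PP:
Offspring genotypes: 2 PP, 2 Pp
Total offspring: 4
Count with target: 2
Probability: 2/4 = 1/2
Expected count = 1/2 × 360 = 180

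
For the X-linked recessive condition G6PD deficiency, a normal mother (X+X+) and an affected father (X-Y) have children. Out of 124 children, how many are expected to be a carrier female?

Cross: X+X+ × X-Y
Offspring: 2 X+X-, 2 X+Y
Probability of a carrier female: 2/4 = 1/2
Expected count = 1/2 × 124 = 62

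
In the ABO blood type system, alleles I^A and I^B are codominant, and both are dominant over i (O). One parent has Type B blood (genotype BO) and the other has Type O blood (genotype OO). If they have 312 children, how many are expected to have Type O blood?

Cross: BO × OO
Possible offspring genotypes: 2 BO, 2 OO
Blood type counts: 2 Type B, 2 Type O
Probability of Type O: 2/4 = 1/2
Expected count = 1/2 × 312 = 156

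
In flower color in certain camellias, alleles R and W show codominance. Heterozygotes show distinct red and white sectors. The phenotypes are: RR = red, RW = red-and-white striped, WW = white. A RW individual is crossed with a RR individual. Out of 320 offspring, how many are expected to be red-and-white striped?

Punnett square for RW × RR:
Offspring genotypes: 2 RR, 2 RW
Phenotype counts: 2 red, 2 red-and-white striped
red-and-white striped: 2 out of 4 → fraction 1/2
Expected count = 1/2 × 320 = 160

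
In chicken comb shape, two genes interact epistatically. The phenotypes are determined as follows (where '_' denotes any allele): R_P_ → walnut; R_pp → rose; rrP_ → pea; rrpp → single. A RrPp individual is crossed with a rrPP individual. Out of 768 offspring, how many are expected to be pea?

Cross: RrPp × rrPP — consider each gene separately:
R gene: Rr × rr → 2 Rr, 2 rr → 2 R_ : 2 rr (out of 4)
P gene: Pp × PP → 2 PP, 2 Pp → 4 P_ (out of 4)
Genotype classes (out of 4 × 4 = 16): R_P_ = 2×4 = 8; rrP_ = 2×4 = 8
Apply the phenotype rules: R_P_ (8) → walnut; rrP_ (8) → pea
Phenotype counts (out of 16): 8 walnut, 8 pea
pea: 8 out of 16 → fraction 1/2
Expected count = 1/2 × 768 = 384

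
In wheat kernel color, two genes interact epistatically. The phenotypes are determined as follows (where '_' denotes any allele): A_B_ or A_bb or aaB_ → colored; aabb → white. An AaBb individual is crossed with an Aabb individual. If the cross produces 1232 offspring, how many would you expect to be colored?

Cross: AaBb × Aabb — consider each gene separately:
A gene: Aa × Aa → 1 AA, 2 Aa, 1 aa → 3 A_ : 1 aa (out of 4)
B gene: Bb × bb → 2 Bb, 2 bb → 2 B_ : 2 bb (out of 4)
Genotype classes (out of 4 × 4 = 16): A_B_ = 3×2 = 6; A_bb = 3×2 = 6; aaB_ = 1×2 = 2; aabb = 1×2 = 2
Apply the phenotype rules: A_B_ (6) + A_bb (6) + aaB_ (2) → colored; aabb (2) → white
Phenotype counts (out of 16): 14 colored, 2 white
colored: 14 out of 16 → fraction 7/8
Expected count = 7/8 × 1232 = 1078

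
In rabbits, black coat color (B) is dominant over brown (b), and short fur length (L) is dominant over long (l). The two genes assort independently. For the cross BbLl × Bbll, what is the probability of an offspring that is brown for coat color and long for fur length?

Dihybrid cross BbLl × Bbll — consider each gene separately:
coat color: Bb × Bb → 1 BB, 2 Bb, 1 bb → 3 B_ : 1 bb (out of 4)
fur length: Ll × ll → 2 Ll, 2 ll → 2 L_ : 2 ll (out of 4)
Looking for: brown (bb) and long (ll)
P(brown) = 1/4, P(long) = 2/4
P(both) = 1/4 × 2/4 = 2/16 = 1/8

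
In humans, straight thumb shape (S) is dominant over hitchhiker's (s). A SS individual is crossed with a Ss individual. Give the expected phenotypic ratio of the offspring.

Punnett square for SS × Ss:
Offspring genotypes: 2 SS, 2 Ss
straight: 4, hitchhiker's: 0
Ratio: all straight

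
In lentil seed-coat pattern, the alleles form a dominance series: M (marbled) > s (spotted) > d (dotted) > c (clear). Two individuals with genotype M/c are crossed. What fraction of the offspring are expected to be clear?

Cross: M/c × M/c
Allele dominance: M > s > d > c
Offspring genotypes: 1 M/M, 2 M/c, 1 c/c
Phenotype counts: 3 marbled, 1 clear
clear: 1 out of 4
Probability: 1/4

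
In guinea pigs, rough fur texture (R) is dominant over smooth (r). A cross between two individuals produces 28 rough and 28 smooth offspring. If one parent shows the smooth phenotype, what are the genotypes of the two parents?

Observed offspring: 28 rough, 28 smooth
The observed ratio simplifies to 1:1. One parent shows smooth, so its genotype must be rr. A 1:1 offspring split requires the other parent to be heterozygous (Rr).
Parent genotypes: rr × Rr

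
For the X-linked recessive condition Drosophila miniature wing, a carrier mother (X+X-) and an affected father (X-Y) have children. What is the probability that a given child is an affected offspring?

Cross: X+X- × X-Y
Offspring: 1 X+X-, 1 X+Y, 1 X-X-, 1 X-Y
Probability of an affected offspring: 2/4 = 1/2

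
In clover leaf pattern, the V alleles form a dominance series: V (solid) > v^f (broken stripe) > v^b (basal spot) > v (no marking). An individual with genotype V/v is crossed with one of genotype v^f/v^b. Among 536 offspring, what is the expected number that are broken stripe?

Cross: V/v × v^f/v^b
Allele dominance: V > v^f > v^b > v
Offspring genotypes: 1 V/v^f, 1 V/v^b, 1 v^f/v, 1 v^b/v
Phenotype counts: 2 solid, 1 broken stripe, 1 basal spot
broken stripe: 1 out of 4 → fraction 1/4
Expected count = 1/4 × 536 = 134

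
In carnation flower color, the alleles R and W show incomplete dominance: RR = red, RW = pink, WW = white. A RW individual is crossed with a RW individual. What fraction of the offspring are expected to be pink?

Punnett square for RW × RW:
Offspring genotypes: 1 RR, 2 RW, 1 WW
Phenotype counts: 1 red, 2 pink, 1 white
pink: 2 out of 4
Probability: 2/4 = 1/2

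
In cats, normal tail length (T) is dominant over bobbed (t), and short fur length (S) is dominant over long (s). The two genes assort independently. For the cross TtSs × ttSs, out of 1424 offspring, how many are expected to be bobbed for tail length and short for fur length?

Dihybrid cross TtSs × ttSs — consider each gene separately:
tail length: Tt × tt → 2 Tt, 2 tt → 2 T_ : 2 tt (out of 4)
fur length: Ss × Ss → 1 SS, 2 Ss, 1 ss → 3 S_ : 1 ss (out of 4)
Looking for: bobbed (tt) and short (S_)
P(bobbed) = 2/4, P(short) = 3/4
P(both) = 2/4 × 3/4 = 6/16 = 3/8
Expected count = 3/8 × 1424 = 534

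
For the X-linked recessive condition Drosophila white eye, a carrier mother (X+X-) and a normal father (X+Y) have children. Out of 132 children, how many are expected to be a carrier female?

Cross: X+X- × X+Y
Offspring: 1 X+X+, 1 X+Y, 1 X+X-, 1 X-Y
Probability of a carrier female: 1/4
Expected count = 1/4 × 132 = 33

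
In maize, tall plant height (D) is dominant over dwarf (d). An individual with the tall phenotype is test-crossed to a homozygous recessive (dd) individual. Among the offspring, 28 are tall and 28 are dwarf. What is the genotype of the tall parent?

Test cross: ? × dd
Offspring: 28 tall, 28 dwarf — approximately 1:1.
A 1:1 ratio in a test cross indicates the unknown parent is heterozygous (Dd).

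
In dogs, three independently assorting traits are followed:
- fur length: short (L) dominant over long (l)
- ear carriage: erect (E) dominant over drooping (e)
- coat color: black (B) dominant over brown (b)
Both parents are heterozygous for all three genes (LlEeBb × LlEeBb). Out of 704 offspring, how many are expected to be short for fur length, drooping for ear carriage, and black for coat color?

Trihybrid cross: LlEeBb × LlEeBb
Each trait segregates independently with a 3:1 phenotypic ratio, so each gene contributes 3/4 (dominant) or 1/4 (recessive).
Target: short (fur length), drooping (ear carriage), black (coat color)
Probability = product of independent per-trait probabilities
= 3/4 × 1/4 × 3/4 = 9/64
Expected count = 9/64 × 704 = 99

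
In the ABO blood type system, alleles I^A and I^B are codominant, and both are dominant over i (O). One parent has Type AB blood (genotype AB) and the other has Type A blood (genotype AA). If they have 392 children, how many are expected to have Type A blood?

Cross: AB × AA
Possible offspring genotypes: 2 AA, 2 AB
Blood type counts: 2 Type A, 2 Type AB
Probability of Type A: 2/4 = 1/2
Expected count = 1/2 × 392 = 196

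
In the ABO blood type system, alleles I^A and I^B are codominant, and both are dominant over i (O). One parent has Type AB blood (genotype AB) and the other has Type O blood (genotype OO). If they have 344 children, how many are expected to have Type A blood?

Cross: AB × OO
Possible offspring genotypes: 2 AO, 2 BO
Blood type counts: 2 Type A, 2 Type B
Probability of Type A: 2/4 = 1/2
Expected count = 1/2 × 344 = 172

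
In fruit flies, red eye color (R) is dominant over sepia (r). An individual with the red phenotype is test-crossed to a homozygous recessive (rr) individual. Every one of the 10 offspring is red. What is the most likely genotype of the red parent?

Test cross: ? × rr
All offspring are red.
If the unknown parent were heterozygous (Rr), about half of 10 offspring would be sepia; none are. The unknown parent is most likely homozygous dominant (RR).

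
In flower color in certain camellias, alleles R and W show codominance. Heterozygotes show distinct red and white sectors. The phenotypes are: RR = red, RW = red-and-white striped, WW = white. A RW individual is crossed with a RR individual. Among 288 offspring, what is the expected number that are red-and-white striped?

Punnett square for RW × RR:
Offspring genotypes: 2 RR, 2 RW
Phenotype counts: 2 red, 2 red-and-white striped
red-and-white striped: 2 out of 4 → fraction 1/2
Expected count = 1/2 × 288 = 144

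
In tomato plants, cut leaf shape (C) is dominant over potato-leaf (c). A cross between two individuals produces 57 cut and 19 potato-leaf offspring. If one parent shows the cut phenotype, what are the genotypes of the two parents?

Observed offspring: 57 cut, 19 potato-leaf
The observed ratio simplifies to 3:1. Potato-leaf (cc) offspring appear, so each parent must contribute one c allele. The parent stated to show cut carries C, so it is Cc. The other parent is then either Cc or cc: Cc × cc would give a 1:1 split, whereas Cc × Cc gives 3:1 — matching the data. So both parents are heterozygous (Cc × Cc).
Parent genotypes: Cc × Cc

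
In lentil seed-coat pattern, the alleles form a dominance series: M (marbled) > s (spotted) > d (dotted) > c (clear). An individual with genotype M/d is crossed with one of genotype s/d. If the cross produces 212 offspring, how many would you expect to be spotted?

Cross: M/d × s/d
Allele dominance: M > s > d > c
Offspring genotypes: 1 M/s, 1 M/d, 1 s/d, 1 d/d
Phenotype counts: 2 marbled, 1 spotted, 1 dotted
spotted: 1 out of 4 → fraction 1/4
Expected count = 1/4 × 212 = 53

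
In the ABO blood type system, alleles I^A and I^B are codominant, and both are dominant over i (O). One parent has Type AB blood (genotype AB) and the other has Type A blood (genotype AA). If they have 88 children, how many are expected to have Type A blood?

Cross: AB × AA
Possible offspring genotypes: 2 AA, 2 AB
Blood type counts: 2 Type A, 2 Type AB
Probability of Type A: 2/4 = 1/2
Expected count = 1/2 × 88 = 44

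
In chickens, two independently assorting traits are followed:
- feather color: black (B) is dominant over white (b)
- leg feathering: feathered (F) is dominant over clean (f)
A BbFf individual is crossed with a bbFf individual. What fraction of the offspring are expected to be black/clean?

Dihybrid cross BbFf × bbFf — consider each gene separately:
feather color: Bb × bb → 2 Bb, 2 bb → 2 B_ : 2 bb (out of 4)
leg feathering: Ff × Ff → 1 FF, 2 Ff, 1 ff → 3 F_ : 1 ff (out of 4)
Combine (counts out of 4 × 4 = 16): black/feathered (B_F_) = 2×3 = 6; black/clean (B_ff) = 2×1 = 2; white/feathered (bbF_) = 2×3 = 6; white/clean (bbff) = 2×1 = 2
Phenotype counts (out of 16): 6 black/feathered, 2 black/clean, 6 white/feathered, 2 white/clean
black/clean: 2 out of 16
Probability: 2/16 = 1/8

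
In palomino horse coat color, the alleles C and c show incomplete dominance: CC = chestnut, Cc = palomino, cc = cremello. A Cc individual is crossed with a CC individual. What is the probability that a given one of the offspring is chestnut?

Punnett square for Cc × CC:
Offspring genotypes: 2 CC, 2 Cc
Phenotype counts: 2 chestnut, 2 palomino
chestnut: 2 out of 4
Probability: 2/4 = 1/2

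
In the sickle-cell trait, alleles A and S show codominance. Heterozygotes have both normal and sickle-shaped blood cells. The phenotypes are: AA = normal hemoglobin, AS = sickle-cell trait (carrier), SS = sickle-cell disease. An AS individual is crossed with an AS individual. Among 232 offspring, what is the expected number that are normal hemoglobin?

Punnett square for AS × AS:
Offspring genotypes: 1 AA, 2 AS, 1 SS
Phenotype counts: 1 normal hemoglobin, 2 sickle-cell trait (carrier), 1 sickle-cell disease
normal hemoglobin: 1 out of 4 → fraction 1/4
Expected count = 1/4 × 232 = 58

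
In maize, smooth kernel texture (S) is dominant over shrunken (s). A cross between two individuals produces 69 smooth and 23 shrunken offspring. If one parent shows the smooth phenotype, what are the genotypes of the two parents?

Observed offspring: 69 smooth, 23 shrunken
The observed ratio simplifies to 3:1. Shrunken (ss) offspring appear, so each parent must contribute one s allele. The parent stated to show smooth carries S, so it is Ss. The other parent is then either Ss or ss: Ss × ss would give a 1:1 split, whereas Ss × Ss gives 3:1 — matching the data. So both parents are heterozygous (Ss × Ss).
Parent genotypes: Ss × Ss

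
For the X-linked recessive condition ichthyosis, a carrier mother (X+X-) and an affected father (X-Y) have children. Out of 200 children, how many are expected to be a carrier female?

Cross: X+X- × X-Y
Offspring: 1 X+X-, 1 X+Y, 1 X-X-, 1 X-Y
Probability of a carrier female: 1/4
Expected count = 1/4 × 200 = 50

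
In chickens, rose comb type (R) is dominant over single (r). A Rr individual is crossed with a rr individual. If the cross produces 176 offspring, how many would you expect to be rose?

Punnett square for Rr × rr:
Offspring genotypes: 2 Rr, 2 rr
rose: 2, single: 2
rose: 2 out of 4 → fraction 1/2
Expected count = 1/2 × 176 = 88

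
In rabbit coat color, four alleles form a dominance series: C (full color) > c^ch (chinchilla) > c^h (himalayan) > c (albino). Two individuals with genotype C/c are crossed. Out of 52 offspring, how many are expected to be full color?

Cross: C/c × C/c
Allele dominance: C > c^ch > c^h > c
Offspring genotypes: 1 C/C, 2 C/c, 1 c/c
Phenotype counts: 3 full color, 1 albino
full color: 3 out of 4 → fraction 3/4
Expected count = 3/4 × 52 = 39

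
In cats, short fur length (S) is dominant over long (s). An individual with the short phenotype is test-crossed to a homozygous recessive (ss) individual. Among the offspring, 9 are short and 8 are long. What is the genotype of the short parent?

Test cross: ? × ss
Offspring: 9 short, 8 long — approximately 1:1.
A 1:1 ratio in a test cross indicates the unknown parent is heterozygous (Ss).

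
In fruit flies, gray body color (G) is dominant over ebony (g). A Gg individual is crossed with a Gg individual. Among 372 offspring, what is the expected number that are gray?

Punnett square for Gg × Gg:
Offspring genotypes: 1 GG, 2 Gg, 1 gg
gray: 3, ebony: 1
gray: 3 out of 4 → fraction 3/4
Expected count = 3/4 × 372 = 279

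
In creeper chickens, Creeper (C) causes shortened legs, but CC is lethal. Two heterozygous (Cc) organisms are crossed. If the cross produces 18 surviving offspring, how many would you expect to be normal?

Cross: Cc × Cc
Punnett square offspring (before lethality): 1 CC, 2 Cc, 1 cc
The CC genotype is lethal (embryos die); surviving offspring: 2 Cc, 1 cc
normal: 1 out of 3 → fraction 1/3
Expected count = 1/3 × 18 = 6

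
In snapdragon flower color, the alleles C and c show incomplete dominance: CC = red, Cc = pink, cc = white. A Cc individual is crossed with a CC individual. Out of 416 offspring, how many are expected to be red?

Punnett square for Cc × CC:
Offspring genotypes: 2 CC, 2 Cc
Phenotype counts: 2 red, 2 pink
red: 2 out of 4 → fraction 1/2
Expected count = 1/2 × 416 = 208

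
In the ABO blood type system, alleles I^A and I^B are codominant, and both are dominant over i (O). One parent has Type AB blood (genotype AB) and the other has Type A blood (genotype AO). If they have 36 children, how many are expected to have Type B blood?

Cross: AB × AO
Possible offspring genotypes: 1 AA, 1 AO, 1 AB, 1 BO
Blood type counts: 2 Type A, 1 Type AB, 1 Type B
Probability of Type B: 1/4
Expected count = 1/4 × 36 = 9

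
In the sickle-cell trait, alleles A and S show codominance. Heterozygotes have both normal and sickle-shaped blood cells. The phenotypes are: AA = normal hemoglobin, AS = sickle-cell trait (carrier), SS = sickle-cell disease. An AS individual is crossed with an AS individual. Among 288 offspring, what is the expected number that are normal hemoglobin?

Punnett square for AS × AS:
Offspring genotypes: 1 AA, 2 AS, 1 SS
Phenotype counts: 1 normal hemoglobin, 2 sickle-cell trait (carrier), 1 sickle-cell disease
normal hemoglobin: 1 out of 4 → fraction 1/4
Expected count = 1/4 × 288 = 72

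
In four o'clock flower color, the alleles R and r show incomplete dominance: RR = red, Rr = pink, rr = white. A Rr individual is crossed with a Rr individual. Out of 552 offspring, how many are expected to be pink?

Punnett square for Rr × Rr:
Offspring genotypes: 1 RR, 2 Rr, 1 rr
Phenotype counts: 1 red, 2 pink, 1 white
pink: 2 out of 4 → fraction 1/2
Expected count = 1/2 × 552 = 276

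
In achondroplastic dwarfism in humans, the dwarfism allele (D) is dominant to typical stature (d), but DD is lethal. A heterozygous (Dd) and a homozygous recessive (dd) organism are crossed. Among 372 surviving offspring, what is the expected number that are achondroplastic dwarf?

Cross: Dd × dd
Punnett square offspring (before lethality): 2 Dd, 2 dd
No DD offspring are produced in this cross.
achondroplastic dwarf: 2 out of 4 → fraction 1/2
Expected count = 1/2 × 372 = 186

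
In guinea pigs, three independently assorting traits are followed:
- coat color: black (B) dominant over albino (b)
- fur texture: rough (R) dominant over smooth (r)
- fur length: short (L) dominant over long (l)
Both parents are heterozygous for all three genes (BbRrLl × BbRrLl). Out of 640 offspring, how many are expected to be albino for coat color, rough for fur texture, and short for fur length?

Trihybrid cross: BbRrLl × BbRrLl
Each trait segregates independently with a 3:1 phenotypic ratio, so each gene contributes 3/4 (dominant) or 1/4 (recessive).
Target: albino (coat color), rough (fur texture), short (fur length)
Probability = product of independent per-trait probabilities
= 1/4 × 3/4 × 3/4 = 9/64
Expected count = 9/64 × 640 = 90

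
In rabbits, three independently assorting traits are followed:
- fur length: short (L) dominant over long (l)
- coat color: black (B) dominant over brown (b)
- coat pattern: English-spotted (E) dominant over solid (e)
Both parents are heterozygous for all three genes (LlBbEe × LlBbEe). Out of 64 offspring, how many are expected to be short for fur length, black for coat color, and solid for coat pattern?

Trihybrid cross: LlBbEe × LlBbEe
Each trait segregates independently with a 3:1 phenotypic ratio, so each gene contributes 3/4 (dominant) or 1/4 (recessive).
Target: short (fur length), black (coat color), solid (coat pattern)
Probability = product of independent per-trait probabilities
= 3/4 × 3/4 × 1/4 = 9/64
Expected count = 9/64 × 64 = 9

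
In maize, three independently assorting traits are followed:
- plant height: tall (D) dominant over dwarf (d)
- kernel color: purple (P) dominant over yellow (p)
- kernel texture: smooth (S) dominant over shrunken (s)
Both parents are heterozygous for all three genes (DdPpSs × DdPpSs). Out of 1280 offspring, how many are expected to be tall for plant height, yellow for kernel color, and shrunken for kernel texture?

Trihybrid cross: DdPpSs × DdPpSs
Each trait segregates independently with a 3:1 phenotypic ratio, so each gene contributes 3/4 (dominant) or 1/4 (recessive).
Target: tall (plant height), yellow (kernel color), shrunken (kernel texture)
Probability = product of independent per-trait probabilities
= 3/4 × 1/4 × 1/4 = 3/64
Expected count = 3/64 × 1280 = 60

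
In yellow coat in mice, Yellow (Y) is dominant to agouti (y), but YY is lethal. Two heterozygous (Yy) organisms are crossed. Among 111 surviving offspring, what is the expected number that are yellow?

Cross: Yy × Yy
Punnett square offspring (before lethality): 1 YY, 2 Yy, 1 yy
The YY genotype is lethal (embryos die); surviving offspring: 2 Yy, 1 yy
yellow: 2 out of 3 → fraction 2/3
Expected count = 2/3 × 111 = 74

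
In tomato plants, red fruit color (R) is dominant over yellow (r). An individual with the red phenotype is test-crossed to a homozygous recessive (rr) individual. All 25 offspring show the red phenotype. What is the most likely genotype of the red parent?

Test cross: ? × rr
All offspring are red.
If the unknown parent were heterozygous (Rr), about half of 25 offspring would be yellow; none are. The unknown parent is most likely homozygous dominant (RR).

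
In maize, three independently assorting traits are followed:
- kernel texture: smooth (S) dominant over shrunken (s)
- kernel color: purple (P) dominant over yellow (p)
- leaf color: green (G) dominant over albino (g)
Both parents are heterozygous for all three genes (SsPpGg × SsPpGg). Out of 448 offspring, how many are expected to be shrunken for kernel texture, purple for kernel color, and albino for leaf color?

Trihybrid cross: SsPpGg × SsPpGg
Each trait segregates independently with a 3:1 phenotypic ratio, so each gene contributes 3/4 (dominant) or 1/4 (recessive).
Target: shrunken (kernel texture), purple (kernel color), albino (leaf color)
Probability = product of independent per-trait probabilities
= 1/4 × 3/4 × 1/4 = 3/64
Expected count = 3/64 × 448 = 21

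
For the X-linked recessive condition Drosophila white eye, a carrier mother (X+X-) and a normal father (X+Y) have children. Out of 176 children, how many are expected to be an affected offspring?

Cross: X+X- × X+Y
Offspring: 1 X+X+, 1 X+Y, 1 X+X-, 1 X-Y
Probability of an affected offspring: 1/4
Expected count = 1/4 × 176 = 44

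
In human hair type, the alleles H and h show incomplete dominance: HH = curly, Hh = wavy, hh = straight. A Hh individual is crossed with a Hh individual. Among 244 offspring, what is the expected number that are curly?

Punnett square for Hh × Hh:
Offspring genotypes: 1 HH, 2 Hh, 1 hh
Phenotype counts: 1 curly, 2 wavy, 1 straight
curly: 1 out of 4 → fraction 1/4
Expected count = 1/4 × 244 = 61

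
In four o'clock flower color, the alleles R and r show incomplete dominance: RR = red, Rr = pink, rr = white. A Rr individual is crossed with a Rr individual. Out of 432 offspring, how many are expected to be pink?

Punnett square for Rr × Rr:
Offspring genotypes: 1 RR, 2 Rr, 1 rr
Phenotype counts: 1 red, 2 pink, 1 white
pink: 2 out of 4 → fraction 1/2
Expected count = 1/2 × 432 = 216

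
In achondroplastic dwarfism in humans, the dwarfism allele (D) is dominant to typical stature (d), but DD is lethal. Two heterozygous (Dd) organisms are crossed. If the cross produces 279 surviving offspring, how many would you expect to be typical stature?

Cross: Dd × Dd
Punnett square offspring (before lethality): 1 DD, 2 Dd, 1 dd
The DD genotype is lethal (embryos die); surviving offspring: 2 Dd, 1 dd
typical stature: 1 out of 3 → fraction 1/3
Expected count = 1/3 × 279 = 93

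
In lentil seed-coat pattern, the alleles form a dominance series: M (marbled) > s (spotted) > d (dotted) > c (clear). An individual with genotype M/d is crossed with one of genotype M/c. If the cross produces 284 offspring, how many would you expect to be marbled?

Cross: M/d × M/c
Allele dominance: M > s > d > c
Offspring genotypes: 1 M/M, 1 M/c, 1 M/d, 1 d/c
Phenotype counts: 3 marbled, 1 dotted
marbled: 3 out of 4 → fraction 3/4
Expected count = 3/4 × 284 = 213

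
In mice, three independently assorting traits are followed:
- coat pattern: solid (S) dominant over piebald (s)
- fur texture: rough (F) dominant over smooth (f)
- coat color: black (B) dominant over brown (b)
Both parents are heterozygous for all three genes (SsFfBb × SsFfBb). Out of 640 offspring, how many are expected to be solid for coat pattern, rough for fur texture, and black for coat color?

Trihybrid cross: SsFfBb × SsFfBb
Each trait segregates independently with a 3:1 phenotypic ratio, so each gene contributes 3/4 (dominant) or 1/4 (recessive).
Target: solid (coat pattern), rough (fur texture), black (coat color)
Probability = product of independent per-trait probabilities
= 3/4 × 3/4 × 3/4 = 27/64
Expected count = 27/64 × 640 = 270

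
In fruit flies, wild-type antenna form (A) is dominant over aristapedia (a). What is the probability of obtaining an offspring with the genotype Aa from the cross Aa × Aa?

Punnett square for Aa × Aa:
Offspring genotypes: 1 AA, 2 Aa, 1 aa
Total offspring: 4
Count with target: 2
Probability: 2/4 = 1/2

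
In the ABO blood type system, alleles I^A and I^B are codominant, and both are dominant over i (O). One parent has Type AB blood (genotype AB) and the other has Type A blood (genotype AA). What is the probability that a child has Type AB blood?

Cross: AB × AA
Possible offspring genotypes: 2 AA, 2 AB
Blood type counts: 2 Type A, 2 Type AB
Probability of Type AB: 2/4 = 1/2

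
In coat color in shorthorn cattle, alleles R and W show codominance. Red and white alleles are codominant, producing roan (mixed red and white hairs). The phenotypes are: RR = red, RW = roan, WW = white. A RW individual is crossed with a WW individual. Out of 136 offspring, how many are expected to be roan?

Punnett square for RW × WW:
Offspring genotypes: 2 RW, 2 WW
Phenotype counts: 2 roan, 2 white
roan: 2 out of 4 → fraction 1/2
Expected count = 1/2 × 136 = 68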